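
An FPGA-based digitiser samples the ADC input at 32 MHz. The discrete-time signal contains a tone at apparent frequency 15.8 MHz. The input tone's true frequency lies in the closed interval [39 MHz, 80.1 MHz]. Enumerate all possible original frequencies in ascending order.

47.8 MHz, 48.2 MHz, 79.8 MHz

Frequencies that alias to 15.8 MHz are k·fs ± 15.8 MHz for integer k ≥ 0.
k=0: 15.8 MHz.
k=1: 16.2 MHz, 47.8 MHz.
k=2: 48.2 MHz, 79.8 MHz.
k=3: 80.2 MHz, 111.8 MHz.
Within [39 MHz, 80.1 MHz]: 47.8 MHz, 48.2 MHz, 79.8 MHz.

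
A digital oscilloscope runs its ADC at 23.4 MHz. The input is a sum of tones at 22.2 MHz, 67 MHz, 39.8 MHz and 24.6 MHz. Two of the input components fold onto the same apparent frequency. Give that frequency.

fs/2 = 11.7 MHz.
22.2 MHz > fs/2 = 11.7 MHz, folds to fs − 22.2 MHz = 1.2 MHz.
67 MHz mod fs = 20.2 MHz.
20.2 MHz > fs/2 = 11.7 MHz, folds to fs − 20.2 MHz = 3.2 MHz.
39.8 MHz mod fs = 16.4 MHz.
16.4 MHz > fs/2 = 11.7 MHz, folds to fs − 16.4 MHz = 7 MHz.
24.6 MHz mod fs = 1.2 MHz.
1.2 MHz ≤ fs/2 = 11.7 MHz, appears at 1.2 MHz.
22.2 MHz and 24.6 MHz both map to 1.2 MHz.

1.2 MHz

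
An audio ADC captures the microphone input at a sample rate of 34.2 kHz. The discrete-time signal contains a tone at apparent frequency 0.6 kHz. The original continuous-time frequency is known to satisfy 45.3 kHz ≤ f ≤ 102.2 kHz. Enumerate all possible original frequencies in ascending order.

Frequencies that alias to 0.6 kHz are k·fs ± 0.6 kHz for integer k ≥ 0.
k=0: 0.6 kHz.
k=1: 33.6 kHz, 34.8 kHz.
k=2: 67.8 kHz, 69 kHz.
k=3: 102 kHz, 103.2 kHz.
k=4: 136.2 kHz, 137.4 kHz.
Within [45.3 kHz, 102.2 kHz]: 67.8 kHz, 69 kHz, 102 kHz.

67.8 kHz, 69 kHz, 102 kHz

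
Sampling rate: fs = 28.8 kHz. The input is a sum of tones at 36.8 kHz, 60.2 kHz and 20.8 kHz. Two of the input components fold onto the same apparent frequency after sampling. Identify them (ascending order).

20.8 kHz, 36.8 kHz

fs/2 = 14.4 kHz.
36.8 kHz mod fs = 8 kHz.
8 kHz ≤ fs/2 = 14.4 kHz, appears at 8 kHz.
60.2 kHz mod fs = 2.6 kHz.
2.6 kHz ≤ fs/2 = 14.4 kHz, appears at 2.6 kHz.
20.8 kHz > fs/2 = 14.4 kHz, folds to fs − 20.8 kHz = 8 kHz.
20.8 kHz and 36.8 kHz both map to 8 kHz.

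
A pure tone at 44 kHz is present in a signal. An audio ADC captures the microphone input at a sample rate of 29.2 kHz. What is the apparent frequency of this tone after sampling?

44 kHz mod fs = 14.8 kHz.
14.8 kHz > fs/2 = 14.6 kHz, folds to fs − 14.8 kHz = 14.4 kHz.

14.4 kHz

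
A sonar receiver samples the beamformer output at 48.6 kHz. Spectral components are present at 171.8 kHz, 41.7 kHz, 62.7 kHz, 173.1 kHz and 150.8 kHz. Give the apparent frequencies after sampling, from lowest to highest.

fs/2 = 24.3 kHz.
171.8 kHz mod fs = 26 kHz.
26 kHz > fs/2 = 24.3 kHz, folds to fs − 26 kHz = 22.6 kHz.
41.7 kHz > fs/2 = 24.3 kHz, folds to fs − 41.7 kHz = 6.9 kHz.
62.7 kHz mod fs = 14.1 kHz.
14.1 kHz ≤ fs/2 = 24.3 kHz, appears at 14.1 kHz.
173.1 kHz mod fs = 27.3 kHz.
27.3 kHz > fs/2 = 24.3 kHz, folds to fs − 27.3 kHz = 21.3 kHz.
150.8 kHz mod fs = 5 kHz.
5 kHz ≤ fs/2 = 24.3 kHz, appears at 5 kHz.
Distinct values: {5 kHz, 6.9 kHz, 14.1 kHz, 21.3 kHz, 22.6 kHz}.

5 kHz, 6.9 kHz, 14.1 kHz, 21.3 kHz, 22.6 kHz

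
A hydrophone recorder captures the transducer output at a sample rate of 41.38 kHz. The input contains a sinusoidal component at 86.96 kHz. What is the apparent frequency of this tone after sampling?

4.2 kHz

86.96 kHz mod fs = 4.2 kHz.
4.2 kHz ≤ fs/2 = 20.69 kHz, appears at 4.2 kHz.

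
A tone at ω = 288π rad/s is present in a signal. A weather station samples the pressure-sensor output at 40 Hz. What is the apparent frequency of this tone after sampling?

ω = 288π rad/s → f = ω/(2π) = 144 Hz.
144 Hz mod fs = 24 Hz.
24 Hz > fs/2 = 20 Hz, folds to fs − 24 Hz = 16 Hz.

16 Hz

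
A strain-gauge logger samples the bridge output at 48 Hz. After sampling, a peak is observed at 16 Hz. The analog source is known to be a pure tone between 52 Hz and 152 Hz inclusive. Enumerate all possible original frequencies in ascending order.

64 Hz, 80 Hz, 112 Hz, 128 Hz

Frequencies that alias to 16 Hz are k·fs ± 16 Hz for integer k ≥ 0.
k=0: 16 Hz.
k=1: 32 Hz, 64 Hz.
k=2: 80 Hz, 112 Hz.
k=3: 128 Hz, 160 Hz.
k=4: 176 Hz, 208 Hz.
Within [52 Hz, 152 Hz]: 64 Hz, 80 Hz, 112 Hz, 128 Hz.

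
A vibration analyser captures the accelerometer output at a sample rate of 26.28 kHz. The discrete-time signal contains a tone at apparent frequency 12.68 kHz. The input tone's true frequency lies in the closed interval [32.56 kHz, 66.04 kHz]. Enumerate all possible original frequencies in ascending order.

38.96 kHz, 39.88 kHz, 65.24 kHz

Frequencies that alias to 12.68 kHz are k·fs ± 12.68 kHz for integer k ≥ 0.
k=0: 12.68 kHz.
k=1: 13.6 kHz, 38.96 kHz.
k=2: 39.88 kHz, 65.24 kHz.
k=3: 66.16 kHz, 91.52 kHz.
Within [32.56 kHz, 66.04 kHz]: 38.96 kHz, 39.88 kHz, 65.24 kHz.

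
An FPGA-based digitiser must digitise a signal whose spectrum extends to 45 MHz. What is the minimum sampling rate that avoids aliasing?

Nyquist rate = 2 × 45 MHz = 90 MHz.

90 MHz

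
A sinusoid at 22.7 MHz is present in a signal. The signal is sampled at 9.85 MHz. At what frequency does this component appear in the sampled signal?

22.7 MHz mod fs = 3 MHz.
3 MHz ≤ fs/2 = 4.925 MHz, appears at 3 MHz.

3 MHz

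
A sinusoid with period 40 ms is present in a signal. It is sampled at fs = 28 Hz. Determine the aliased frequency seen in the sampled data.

T = 40 ms → f = 1/T = 25 Hz.
25 Hz > fs/2 = 14 Hz, folds to fs − 25 Hz = 3 Hz.

3 Hz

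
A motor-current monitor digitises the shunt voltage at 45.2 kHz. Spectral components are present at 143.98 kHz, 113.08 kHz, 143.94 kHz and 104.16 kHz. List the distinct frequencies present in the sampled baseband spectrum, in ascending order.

fs/2 = 22.6 kHz.
143.98 kHz mod fs = 8.38 kHz.
8.38 kHz ≤ fs/2 = 22.6 kHz, appears at 8.38 kHz.
113.08 kHz mod fs = 22.68 kHz.
22.68 kHz > fs/2 = 22.6 kHz, folds to fs − 22.68 kHz = 22.52 kHz.
143.94 kHz mod fs = 8.34 kHz.
8.34 kHz ≤ fs/2 = 22.6 kHz, appears at 8.34 kHz.
104.16 kHz mod fs = 13.76 kHz.
13.76 kHz ≤ fs/2 = 22.6 kHz, appears at 13.76 kHz.
Distinct values: {8.34 kHz, 8.38 kHz, 13.76 kHz, 22.52 kHz}.

8.34 kHz, 8.38 kHz, 13.76 kHz, 22.52 kHz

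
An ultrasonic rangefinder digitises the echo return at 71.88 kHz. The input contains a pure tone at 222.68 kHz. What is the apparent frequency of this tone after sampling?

222.68 kHz mod fs = 7.04 kHz.
7.04 kHz ≤ fs/2 = 35.94 kHz, appears at 7.04 kHz.

7.04 kHz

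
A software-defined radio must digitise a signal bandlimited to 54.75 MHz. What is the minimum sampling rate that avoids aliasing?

109.5 MHz

Nyquist rate = 2 × 54.75 MHz = 109.5 MHz.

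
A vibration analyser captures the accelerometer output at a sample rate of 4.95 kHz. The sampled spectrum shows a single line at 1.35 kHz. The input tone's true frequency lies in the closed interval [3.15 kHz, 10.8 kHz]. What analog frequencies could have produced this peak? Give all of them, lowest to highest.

Frequencies that alias to 1.35 kHz are k·fs ± 1.35 kHz for integer k ≥ 0.
k=0: 1.35 kHz.
k=1: 3.6 kHz, 6.3 kHz.
k=2: 8.55 kHz, 11.25 kHz.
k=3: 13.5 kHz, 16.2 kHz.
Within [3.15 kHz, 10.8 kHz]: 3.6 kHz, 6.3 kHz, 8.55 kHz.

3.6 kHz, 6.3 kHz, 8.55 kHz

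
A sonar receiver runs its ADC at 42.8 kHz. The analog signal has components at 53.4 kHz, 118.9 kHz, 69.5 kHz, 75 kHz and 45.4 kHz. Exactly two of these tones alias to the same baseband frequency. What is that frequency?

10.6 kHz

fs/2 = 21.4 kHz.
53.4 kHz mod fs = 10.6 kHz.
10.6 kHz ≤ fs/2 = 21.4 kHz, appears at 10.6 kHz.
118.9 kHz mod fs = 33.3 kHz.
33.3 kHz > fs/2 = 21.4 kHz, folds to fs − 33.3 kHz = 9.5 kHz.
69.5 kHz mod fs = 26.7 kHz.
26.7 kHz > fs/2 = 21.4 kHz, folds to fs − 26.7 kHz = 16.1 kHz.
75 kHz mod fs = 32.2 kHz.
32.2 kHz > fs/2 = 21.4 kHz, folds to fs − 32.2 kHz = 10.6 kHz.
45.4 kHz mod fs = 2.6 kHz.
2.6 kHz ≤ fs/2 = 21.4 kHz, appears at 2.6 kHz.
53.4 kHz and 75 kHz both map to 10.6 kHz.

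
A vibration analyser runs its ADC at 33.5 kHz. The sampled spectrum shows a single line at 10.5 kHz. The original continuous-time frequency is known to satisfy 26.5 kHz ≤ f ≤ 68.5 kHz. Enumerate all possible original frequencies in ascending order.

Frequencies that alias to 10.5 kHz are k·fs ± 10.5 kHz for integer k ≥ 0.
k=0: 10.5 kHz.
k=1: 23 kHz, 44 kHz.
k=2: 56.5 kHz, 77.5 kHz.
k=3: 90 kHz, 111 kHz.
Within [26.5 kHz, 68.5 kHz]: 44 kHz, 56.5 kHz.

44 kHz, 56.5 kHz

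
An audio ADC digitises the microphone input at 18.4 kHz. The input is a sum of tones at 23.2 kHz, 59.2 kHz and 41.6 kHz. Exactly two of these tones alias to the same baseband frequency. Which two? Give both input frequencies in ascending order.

23.2 kHz, 41.6 kHz

fs/2 = 9.2 kHz.
23.2 kHz mod fs = 4.8 kHz.
4.8 kHz ≤ fs/2 = 9.2 kHz, appears at 4.8 kHz.
59.2 kHz mod fs = 4 kHz.
4 kHz ≤ fs/2 = 9.2 kHz, appears at 4 kHz.
41.6 kHz mod fs = 4.8 kHz.
4.8 kHz ≤ fs/2 = 9.2 kHz, appears at 4.8 kHz.
23.2 kHz and 41.6 kHz both map to 4.8 kHz.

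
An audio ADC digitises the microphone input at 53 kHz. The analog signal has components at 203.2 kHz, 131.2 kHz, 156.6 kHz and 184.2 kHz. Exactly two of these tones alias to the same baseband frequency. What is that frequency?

fs/2 = 26.5 kHz.
203.2 kHz mod fs = 44.2 kHz.
44.2 kHz > fs/2 = 26.5 kHz, folds to fs − 44.2 kHz = 8.8 kHz.
131.2 kHz mod fs = 25.2 kHz.
25.2 kHz ≤ fs/2 = 26.5 kHz, appears at 25.2 kHz.
156.6 kHz mod fs = 50.6 kHz.
50.6 kHz > fs/2 = 26.5 kHz, folds to fs − 50.6 kHz = 2.4 kHz.
184.2 kHz mod fs = 25.2 kHz.
25.2 kHz ≤ fs/2 = 26.5 kHz, appears at 25.2 kHz.
131.2 kHz and 184.2 kHz both map to 25.2 kHz.

25.2 kHz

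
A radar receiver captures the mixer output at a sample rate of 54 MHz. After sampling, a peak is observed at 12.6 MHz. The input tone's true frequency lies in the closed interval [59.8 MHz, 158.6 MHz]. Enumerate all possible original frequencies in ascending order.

66.6 MHz, 95.4 MHz, 120.6 MHz, 149.4 MHz

Frequencies that alias to 12.6 MHz are k·fs ± 12.6 MHz for integer k ≥ 0.
k=0: 12.6 MHz.
k=1: 41.4 MHz, 66.6 MHz.
k=2: 95.4 MHz, 120.6 MHz.
k=3: 149.4 MHz, 174.6 MHz.
k=4: 203.4 MHz, 228.6 MHz.
Within [59.8 MHz, 158.6 MHz]: 66.6 MHz, 95.4 MHz, 120.6 MHz, 149.4 MHz.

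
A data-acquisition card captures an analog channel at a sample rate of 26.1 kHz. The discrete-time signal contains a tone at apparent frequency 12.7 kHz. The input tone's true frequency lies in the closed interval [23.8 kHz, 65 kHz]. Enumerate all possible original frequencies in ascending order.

38.8 kHz, 39.5 kHz, 64.9 kHz

Frequencies that alias to 12.7 kHz are k·fs ± 12.7 kHz for integer k ≥ 0.
k=0: 12.7 kHz.
k=1: 13.4 kHz, 38.8 kHz.
k=2: 39.5 kHz, 64.9 kHz.
k=3: 65.6 kHz, 91 kHz.
Within [23.8 kHz, 65 kHz]: 38.8 kHz, 39.5 kHz, 64.9 kHz.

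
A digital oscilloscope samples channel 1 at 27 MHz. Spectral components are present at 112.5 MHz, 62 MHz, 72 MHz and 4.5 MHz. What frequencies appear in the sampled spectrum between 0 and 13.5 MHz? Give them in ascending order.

4.5 MHz, 8 MHz, 9 MHz

fs/2 = 13.5 MHz.
112.5 MHz mod fs = 4.5 MHz.
4.5 MHz ≤ fs/2 = 13.5 MHz, appears at 4.5 MHz.
62 MHz mod fs = 8 MHz.
8 MHz ≤ fs/2 = 13.5 MHz, appears at 8 MHz.
72 MHz mod fs = 18 MHz.
18 MHz > fs/2 = 13.5 MHz, folds to fs − 18 MHz = 9 MHz.
4.5 MHz ≤ fs/2 = 13.5 MHz, passes unchanged.
Distinct values: {4.5 MHz, 8 MHz, 9 MHz}.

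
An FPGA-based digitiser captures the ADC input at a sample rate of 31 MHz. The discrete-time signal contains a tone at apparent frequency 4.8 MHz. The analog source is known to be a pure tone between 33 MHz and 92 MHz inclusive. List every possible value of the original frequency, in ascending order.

35.8 MHz, 57.2 MHz, 66.8 MHz, 88.2 MHz

Frequencies that alias to 4.8 MHz are k·fs ± 4.8 MHz for integer k ≥ 0.
k=0: 4.8 MHz.
k=1: 26.2 MHz, 35.8 MHz.
k=2: 57.2 MHz, 66.8 MHz.
k=3: 88.2 MHz, 97.8 MHz.
k=4: 119.2 MHz, 128.8 MHz.
Within [33 MHz, 92 MHz]: 35.8 MHz, 57.2 MHz, 66.8 MHz, 88.2 MHz.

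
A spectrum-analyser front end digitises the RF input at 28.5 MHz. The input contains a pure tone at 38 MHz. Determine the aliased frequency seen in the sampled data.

9.5 MHz

38 MHz mod fs = 9.5 MHz.
9.5 MHz ≤ fs/2 = 14.25 MHz, appears at 9.5 MHz.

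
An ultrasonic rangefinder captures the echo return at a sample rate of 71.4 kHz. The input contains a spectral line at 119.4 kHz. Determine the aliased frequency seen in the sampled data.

119.4 kHz mod fs = 48 kHz.
48 kHz > fs/2 = 35.7 kHz, folds to fs − 48 kHz = 23.4 kHz.

23.4 kHz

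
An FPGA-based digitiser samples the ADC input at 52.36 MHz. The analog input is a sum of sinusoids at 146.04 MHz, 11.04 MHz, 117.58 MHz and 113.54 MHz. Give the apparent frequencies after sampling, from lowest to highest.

8.82 MHz, 11.04 MHz, 12.86 MHz

fs/2 = 26.18 MHz.
146.04 MHz mod fs = 41.32 MHz.
41.32 MHz > fs/2 = 26.18 MHz, folds to fs − 41.32 MHz = 11.04 MHz.
11.04 MHz ≤ fs/2 = 26.18 MHz, passes unchanged.
117.58 MHz mod fs = 12.86 MHz.
12.86 MHz ≤ fs/2 = 26.18 MHz, appears at 12.86 MHz.
113.54 MHz mod fs = 8.82 MHz.
8.82 MHz ≤ fs/2 = 26.18 MHz, appears at 8.82 MHz.
Distinct values: {8.82 MHz, 11.04 MHz, 12.86 MHz}.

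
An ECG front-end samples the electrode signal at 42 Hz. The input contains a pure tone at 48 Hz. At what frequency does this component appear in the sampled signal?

6 Hz

48 Hz mod fs = 6 Hz.
6 Hz ≤ fs/2 = 21 Hz, appears at 6 Hz.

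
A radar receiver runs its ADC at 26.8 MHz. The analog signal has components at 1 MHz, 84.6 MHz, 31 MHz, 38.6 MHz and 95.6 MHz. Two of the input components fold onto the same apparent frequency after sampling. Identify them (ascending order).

31 MHz, 84.6 MHz

fs/2 = 13.4 MHz.
1 MHz ≤ fs/2 = 13.4 MHz, passes unchanged.
84.6 MHz mod fs = 4.2 MHz.
4.2 MHz ≤ fs/2 = 13.4 MHz, appears at 4.2 MHz.
31 MHz mod fs = 4.2 MHz.
4.2 MHz ≤ fs/2 = 13.4 MHz, appears at 4.2 MHz.
38.6 MHz mod fs = 11.8 MHz.
11.8 MHz ≤ fs/2 = 13.4 MHz, appears at 11.8 MHz.
95.6 MHz mod fs = 15.2 MHz.
15.2 MHz > fs/2 = 13.4 MHz, folds to fs − 15.2 MHz = 11.6 MHz.
31 MHz and 84.6 MHz both map to 4.2 MHz.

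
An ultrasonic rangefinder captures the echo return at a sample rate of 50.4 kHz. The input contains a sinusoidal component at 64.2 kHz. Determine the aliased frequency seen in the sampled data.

13.8 kHz

64.2 kHz mod fs = 13.8 kHz.
13.8 kHz ≤ fs/2 = 25.2 kHz, appears at 13.8 kHz.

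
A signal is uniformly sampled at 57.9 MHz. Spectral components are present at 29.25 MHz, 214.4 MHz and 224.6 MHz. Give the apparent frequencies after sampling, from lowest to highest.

fs/2 = 28.95 MHz.
29.25 MHz > fs/2 = 28.95 MHz, folds to fs − 29.25 MHz = 28.65 MHz.
214.4 MHz mod fs = 40.7 MHz.
40.7 MHz > fs/2 = 28.95 MHz, folds to fs − 40.7 MHz = 17.2 MHz.
224.6 MHz mod fs = 50.9 MHz.
50.9 MHz > fs/2 = 28.95 MHz, folds to fs − 50.9 MHz = 7 MHz.
Distinct values: {7 MHz, 17.2 MHz, 28.65 MHz}.

7 MHz, 17.2 MHz, 28.65 MHz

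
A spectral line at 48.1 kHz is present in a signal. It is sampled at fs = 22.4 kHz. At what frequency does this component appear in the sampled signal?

3.3 kHz

48.1 kHz mod fs = 3.3 kHz.
3.3 kHz ≤ fs/2 = 11.2 kHz, appears at 3.3 kHz.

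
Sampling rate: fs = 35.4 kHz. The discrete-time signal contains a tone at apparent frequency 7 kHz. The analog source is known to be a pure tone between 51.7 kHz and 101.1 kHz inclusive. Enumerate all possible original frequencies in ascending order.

63.8 kHz, 77.8 kHz, 99.2 kHz

Frequencies that alias to 7 kHz are k·fs ± 7 kHz for integer k ≥ 0.
k=0: 7 kHz.
k=1: 28.4 kHz, 42.4 kHz.
k=2: 63.8 kHz, 77.8 kHz.
k=3: 99.2 kHz, 113.2 kHz.
k=4: 134.6 kHz, 148.6 kHz.
Within [51.7 kHz, 101.1 kHz]: 63.8 kHz, 77.8 kHz, 99.2 kHz.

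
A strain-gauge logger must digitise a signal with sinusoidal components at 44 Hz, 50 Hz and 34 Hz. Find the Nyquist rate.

100 Hz

Highest-frequency component: 50 Hz.
Nyquist rate = 2 × 50 Hz = 100 Hz.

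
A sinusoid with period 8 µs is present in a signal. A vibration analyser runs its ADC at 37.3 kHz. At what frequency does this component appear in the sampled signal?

T = 8 µs → f = 1/T = 125 kHz.
125 kHz mod fs = 13.1 kHz.
13.1 kHz ≤ fs/2 = 18.65 kHz, appears at 13.1 kHz.

13.1 kHz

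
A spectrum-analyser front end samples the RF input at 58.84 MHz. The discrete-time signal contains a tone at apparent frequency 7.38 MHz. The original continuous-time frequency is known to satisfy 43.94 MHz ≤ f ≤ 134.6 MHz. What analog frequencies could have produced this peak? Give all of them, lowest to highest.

Frequencies that alias to 7.38 MHz are k·fs ± 7.38 MHz for integer k ≥ 0.
k=0: 7.38 MHz.
k=1: 51.46 MHz, 66.22 MHz.
k=2: 110.3 MHz, 125.06 MHz.
k=3: 169.14 MHz, 183.9 MHz.
Within [43.94 MHz, 134.6 MHz]: 51.46 MHz, 66.22 MHz, 110.3 MHz, 125.06 MHz.

51.46 MHz, 66.22 MHz, 110.3 MHz, 125.06 MHz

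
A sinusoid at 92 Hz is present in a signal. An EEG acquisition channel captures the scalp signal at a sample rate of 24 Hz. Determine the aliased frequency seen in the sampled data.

4 Hz

92 Hz mod fs = 20 Hz.
20 Hz > fs/2 = 12 Hz, folds to fs − 20 Hz = 4 Hz.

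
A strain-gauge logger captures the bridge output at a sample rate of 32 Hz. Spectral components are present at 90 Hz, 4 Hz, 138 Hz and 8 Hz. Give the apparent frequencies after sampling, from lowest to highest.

4 Hz, 6 Hz, 8 Hz, 10 Hz

fs/2 = 16 Hz.
90 Hz mod fs = 26 Hz.
26 Hz > fs/2 = 16 Hz, folds to fs − 26 Hz = 6 Hz.
4 Hz ≤ fs/2 = 16 Hz, passes unchanged.
138 Hz mod fs = 10 Hz.
10 Hz ≤ fs/2 = 16 Hz, appears at 10 Hz.
8 Hz ≤ fs/2 = 16 Hz, passes unchanged.
Distinct values: {4 Hz, 6 Hz, 8 Hz, 10 Hz}.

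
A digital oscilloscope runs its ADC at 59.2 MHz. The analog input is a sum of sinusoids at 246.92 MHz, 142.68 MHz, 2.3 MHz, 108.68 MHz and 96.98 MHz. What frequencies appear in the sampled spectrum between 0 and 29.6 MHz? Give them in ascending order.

fs/2 = 29.6 MHz.
246.92 MHz mod fs = 10.12 MHz.
10.12 MHz ≤ fs/2 = 29.6 MHz, appears at 10.12 MHz.
142.68 MHz mod fs = 24.28 MHz.
24.28 MHz ≤ fs/2 = 29.6 MHz, appears at 24.28 MHz.
2.3 MHz ≤ fs/2 = 29.6 MHz, passes unchanged.
108.68 MHz mod fs = 49.48 MHz.
49.48 MHz > fs/2 = 29.6 MHz, folds to fs − 49.48 MHz = 9.72 MHz.
96.98 MHz mod fs = 37.78 MHz.
37.78 MHz > fs/2 = 29.6 MHz, folds to fs − 37.78 MHz = 21.42 MHz.
Distinct values: {2.3 MHz, 9.72 MHz, 10.12 MHz, 21.42 MHz, 24.28 MHz}.

2.3 MHz, 9.72 MHz, 10.12 MHz, 21.42 MHz, 24.28 MHz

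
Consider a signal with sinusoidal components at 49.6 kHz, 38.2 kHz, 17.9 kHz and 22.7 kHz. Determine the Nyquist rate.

99.2 kHz

Highest-frequency component: 49.6 kHz.
Nyquist rate = 2 × 49.6 kHz = 99.2 kHz.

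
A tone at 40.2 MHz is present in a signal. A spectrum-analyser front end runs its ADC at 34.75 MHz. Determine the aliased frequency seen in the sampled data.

5.45 MHz

40.2 MHz mod fs = 5.45 MHz.
5.45 MHz ≤ fs/2 = 17.375 MHz, appears at 5.45 MHz.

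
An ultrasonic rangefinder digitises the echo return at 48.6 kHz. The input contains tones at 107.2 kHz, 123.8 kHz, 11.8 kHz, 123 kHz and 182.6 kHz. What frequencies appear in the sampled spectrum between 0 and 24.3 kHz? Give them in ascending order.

fs/2 = 24.3 kHz.
107.2 kHz mod fs = 10 kHz.
10 kHz ≤ fs/2 = 24.3 kHz, appears at 10 kHz.
123.8 kHz mod fs = 26.6 kHz.
26.6 kHz > fs/2 = 24.3 kHz, folds to fs − 26.6 kHz = 22 kHz.
11.8 kHz ≤ fs/2 = 24.3 kHz, passes unchanged.
123 kHz mod fs = 25.8 kHz.
25.8 kHz > fs/2 = 24.3 kHz, folds to fs − 25.8 kHz = 22.8 kHz.
182.6 kHz mod fs = 36.8 kHz.
36.8 kHz > fs/2 = 24.3 kHz, folds to fs − 36.8 kHz = 11.8 kHz.
Distinct values: {10 kHz, 11.8 kHz, 22 kHz, 22.8 kHz}.

10 kHz, 11.8 kHz, 22 kHz, 22.8 kHz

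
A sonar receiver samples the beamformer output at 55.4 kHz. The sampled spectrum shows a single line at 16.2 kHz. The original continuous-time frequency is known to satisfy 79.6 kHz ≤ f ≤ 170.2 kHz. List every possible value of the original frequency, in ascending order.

Frequencies that alias to 16.2 kHz are k·fs ± 16.2 kHz for integer k ≥ 0.
k=0: 16.2 kHz.
k=1: 39.2 kHz, 71.6 kHz.
k=2: 94.6 kHz, 127 kHz.
k=3: 150 kHz, 182.4 kHz.
k=4: 205.4 kHz, 237.8 kHz.
Within [79.6 kHz, 170.2 kHz]: 94.6 kHz, 127 kHz, 150 kHz.

94.6 kHz, 127 kHz, 150 kHz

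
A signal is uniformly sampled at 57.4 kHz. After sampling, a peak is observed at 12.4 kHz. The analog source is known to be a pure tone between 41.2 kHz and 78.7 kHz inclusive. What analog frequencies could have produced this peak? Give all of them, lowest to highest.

45 kHz, 69.8 kHz

Frequencies that alias to 12.4 kHz are k·fs ± 12.4 kHz for integer k ≥ 0.
k=0: 12.4 kHz.
k=1: 45 kHz, 69.8 kHz.
k=2: 102.4 kHz, 127.2 kHz.
Within [41.2 kHz, 78.7 kHz]: 45 kHz, 69.8 kHz.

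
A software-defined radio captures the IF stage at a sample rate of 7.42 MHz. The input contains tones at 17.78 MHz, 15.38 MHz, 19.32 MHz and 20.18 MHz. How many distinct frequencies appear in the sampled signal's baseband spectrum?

fs/2 = 3.71 MHz.
17.78 MHz mod fs = 2.94 MHz.
2.94 MHz ≤ fs/2 = 3.71 MHz, appears at 2.94 MHz.
15.38 MHz mod fs = 0.54 MHz.
0.54 MHz ≤ fs/2 = 3.71 MHz, appears at 0.54 MHz.
19.32 MHz mod fs = 4.48 MHz.
4.48 MHz > fs/2 = 3.71 MHz, folds to fs − 4.48 MHz = 2.94 MHz.
20.18 MHz mod fs = 5.34 MHz.
5.34 MHz > fs/2 = 3.71 MHz, folds to fs − 5.34 MHz = 2.08 MHz.
Distinct values: {0.54 MHz, 2.08 MHz, 2.94 MHz} → 3.

3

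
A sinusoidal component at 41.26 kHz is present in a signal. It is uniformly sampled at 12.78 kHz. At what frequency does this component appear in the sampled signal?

41.26 kHz mod fs = 2.92 kHz.
2.92 kHz ≤ fs/2 = 6.39 kHz, appears at 2.92 kHz.

2.92 kHz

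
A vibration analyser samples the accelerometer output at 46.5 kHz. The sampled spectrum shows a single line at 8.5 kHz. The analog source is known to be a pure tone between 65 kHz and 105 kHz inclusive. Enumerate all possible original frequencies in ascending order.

84.5 kHz, 101.5 kHz

Frequencies that alias to 8.5 kHz are k·fs ± 8.5 kHz for integer k ≥ 0.
k=0: 8.5 kHz.
k=1: 38 kHz, 55 kHz.
k=2: 84.5 kHz, 101.5 kHz.
k=3: 131 kHz, 148 kHz.
Within [65 kHz, 105 kHz]: 84.5 kHz, 101.5 kHz.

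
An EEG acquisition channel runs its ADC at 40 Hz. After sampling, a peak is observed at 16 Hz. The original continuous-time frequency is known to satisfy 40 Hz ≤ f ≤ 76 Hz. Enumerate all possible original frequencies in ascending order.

56 Hz, 64 Hz

Frequencies that alias to 16 Hz are k·fs ± 16 Hz for integer k ≥ 0.
k=0: 16 Hz.
k=1: 24 Hz, 56 Hz.
k=2: 64 Hz, 96 Hz.
k=3: 104 Hz, 136 Hz.
Within [40 Hz, 76 Hz]: 56 Hz, 64 Hz.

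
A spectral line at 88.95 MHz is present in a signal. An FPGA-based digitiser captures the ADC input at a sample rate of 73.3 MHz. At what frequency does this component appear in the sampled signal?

15.65 MHz

88.95 MHz mod fs = 15.65 MHz.
15.65 MHz ≤ fs/2 = 36.65 MHz, appears at 15.65 MHz.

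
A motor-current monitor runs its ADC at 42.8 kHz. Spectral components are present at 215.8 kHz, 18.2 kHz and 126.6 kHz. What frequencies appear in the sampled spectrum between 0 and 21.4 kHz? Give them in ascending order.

1.8 kHz, 18.2 kHz

fs/2 = 21.4 kHz.
215.8 kHz mod fs = 1.8 kHz.
1.8 kHz ≤ fs/2 = 21.4 kHz, appears at 1.8 kHz.
18.2 kHz ≤ fs/2 = 21.4 kHz, passes unchanged.
126.6 kHz mod fs = 41 kHz.
41 kHz > fs/2 = 21.4 kHz, folds to fs − 41 kHz = 1.8 kHz.
Distinct values: {1.8 kHz, 18.2 kHz}.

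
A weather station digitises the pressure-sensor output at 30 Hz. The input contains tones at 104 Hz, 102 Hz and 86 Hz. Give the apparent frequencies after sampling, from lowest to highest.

4 Hz, 12 Hz, 14 Hz

fs/2 = 15 Hz.
104 Hz mod fs = 14 Hz.
14 Hz ≤ fs/2 = 15 Hz, appears at 14 Hz.
102 Hz mod fs = 12 Hz.
12 Hz ≤ fs/2 = 15 Hz, appears at 12 Hz.
86 Hz mod fs = 26 Hz.
26 Hz > fs/2 = 15 Hz, folds to fs − 26 Hz = 4 Hz.
Distinct values: {4 Hz, 12 Hz, 14 Hz}.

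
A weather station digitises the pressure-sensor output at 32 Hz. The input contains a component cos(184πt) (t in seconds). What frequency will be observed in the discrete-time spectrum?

4 Hz

ω = 184π rad/s → f = ω/(2π) = 92 Hz.
92 Hz mod fs = 28 Hz.
28 Hz > fs/2 = 16 Hz, folds to fs − 28 Hz = 4 Hz.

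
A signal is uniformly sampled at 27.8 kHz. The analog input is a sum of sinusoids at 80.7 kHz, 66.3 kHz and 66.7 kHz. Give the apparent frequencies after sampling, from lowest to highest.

fs/2 = 13.9 kHz.
80.7 kHz mod fs = 25.1 kHz.
25.1 kHz > fs/2 = 13.9 kHz, folds to fs − 25.1 kHz = 2.7 kHz.
66.3 kHz mod fs = 10.7 kHz.
10.7 kHz ≤ fs/2 = 13.9 kHz, appears at 10.7 kHz.
66.7 kHz mod fs = 11.1 kHz.
11.1 kHz ≤ fs/2 = 13.9 kHz, appears at 11.1 kHz.
Distinct values: {2.7 kHz, 10.7 kHz, 11.1 kHz}.

2.7 kHz, 10.7 kHz, 11.1 kHz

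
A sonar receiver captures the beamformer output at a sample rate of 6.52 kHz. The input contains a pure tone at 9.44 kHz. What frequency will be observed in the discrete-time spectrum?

2.92 kHz

9.44 kHz mod fs = 2.92 kHz.
2.92 kHz ≤ fs/2 = 3.26 kHz, appears at 2.92 kHz.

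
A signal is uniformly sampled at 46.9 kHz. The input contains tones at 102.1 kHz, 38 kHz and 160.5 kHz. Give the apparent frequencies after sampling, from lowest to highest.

8.3 kHz, 8.9 kHz, 19.8 kHz

fs/2 = 23.45 kHz.
102.1 kHz mod fs = 8.3 kHz.
8.3 kHz ≤ fs/2 = 23.45 kHz, appears at 8.3 kHz.
38 kHz > fs/2 = 23.45 kHz, folds to fs − 38 kHz = 8.9 kHz.
160.5 kHz mod fs = 19.8 kHz.
19.8 kHz ≤ fs/2 = 23.45 kHz, appears at 19.8 kHz.
Distinct values: {8.3 kHz, 8.9 kHz, 19.8 kHz}.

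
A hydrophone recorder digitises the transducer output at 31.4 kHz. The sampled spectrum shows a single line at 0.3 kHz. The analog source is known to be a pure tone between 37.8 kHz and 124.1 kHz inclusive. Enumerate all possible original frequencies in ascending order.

Frequencies that alias to 0.3 kHz are k·fs ± 0.3 kHz for integer k ≥ 0.
k=0: 0.3 kHz.
k=1: 31.1 kHz, 31.7 kHz.
k=2: 62.5 kHz, 63.1 kHz.
k=3: 93.9 kHz, 94.5 kHz.
k=4: 125.3 kHz, 125.9 kHz.
Within [37.8 kHz, 124.1 kHz]: 62.5 kHz, 63.1 kHz, 93.9 kHz, 94.5 kHz.

62.5 kHz, 63.1 kHz, 93.9 kHz, 94.5 kHz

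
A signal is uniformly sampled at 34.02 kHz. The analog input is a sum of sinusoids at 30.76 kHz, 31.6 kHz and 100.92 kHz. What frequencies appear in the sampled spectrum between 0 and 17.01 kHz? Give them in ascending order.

fs/2 = 17.01 kHz.
30.76 kHz > fs/2 = 17.01 kHz, folds to fs − 30.76 kHz = 3.26 kHz.
31.6 kHz > fs/2 = 17.01 kHz, folds to fs − 31.6 kHz = 2.42 kHz.
100.92 kHz mod fs = 32.88 kHz.
32.88 kHz > fs/2 = 17.01 kHz, folds to fs − 32.88 kHz = 1.14 kHz.
Distinct values: {1.14 kHz, 2.42 kHz, 3.26 kHz}.

1.14 kHz, 2.42 kHz, 3.26 kHz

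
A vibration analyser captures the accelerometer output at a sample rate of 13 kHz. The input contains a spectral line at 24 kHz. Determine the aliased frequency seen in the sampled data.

2 kHz

24 kHz mod fs = 11 kHz.
11 kHz > fs/2 = 6.5 kHz, folds to fs − 11 kHz = 2 kHz.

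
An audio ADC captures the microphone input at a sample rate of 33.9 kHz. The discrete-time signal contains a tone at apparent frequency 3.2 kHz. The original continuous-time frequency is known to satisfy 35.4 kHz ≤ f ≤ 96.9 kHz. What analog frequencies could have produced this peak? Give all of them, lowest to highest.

Frequencies that alias to 3.2 kHz are k·fs ± 3.2 kHz for integer k ≥ 0.
k=0: 3.2 kHz.
k=1: 30.7 kHz, 37.1 kHz.
k=2: 64.6 kHz, 71 kHz.
k=3: 98.5 kHz, 104.9 kHz.
Within [35.4 kHz, 96.9 kHz]: 37.1 kHz, 64.6 kHz, 71 kHz.

37.1 kHz, 64.6 kHz, 71 kHz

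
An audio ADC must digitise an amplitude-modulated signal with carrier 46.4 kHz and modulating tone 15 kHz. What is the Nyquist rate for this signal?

AM sidebands sit at fc ± fm = 31.4 kHz and 61.4 kHz.
Highest-frequency component: 61.4 kHz.
Nyquist rate = 2 × 61.4 kHz = 122.8 kHz.

122.8 kHz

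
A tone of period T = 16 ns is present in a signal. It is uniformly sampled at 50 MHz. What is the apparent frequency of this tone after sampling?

T = 16 ns → f = 1/T = 62.5 MHz.
62.5 MHz mod fs = 12.5 MHz.
12.5 MHz ≤ fs/2 = 25 MHz, appears at 12.5 MHz.

12.5 MHz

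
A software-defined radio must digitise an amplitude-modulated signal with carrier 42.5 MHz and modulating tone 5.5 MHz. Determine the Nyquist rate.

96 MHz

AM sidebands sit at fc ± fm = 37 MHz and 48 MHz.
Highest-frequency component: 48 MHz.
Nyquist rate = 2 × 48 MHz = 96 MHz.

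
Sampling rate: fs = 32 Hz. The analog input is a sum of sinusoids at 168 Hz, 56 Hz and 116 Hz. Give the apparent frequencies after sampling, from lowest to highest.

fs/2 = 16 Hz.
168 Hz mod fs = 8 Hz.
8 Hz ≤ fs/2 = 16 Hz, appears at 8 Hz.
56 Hz mod fs = 24 Hz.
24 Hz > fs/2 = 16 Hz, folds to fs − 24 Hz = 8 Hz.
116 Hz mod fs = 20 Hz.
20 Hz > fs/2 = 16 Hz, folds to fs − 20 Hz = 12 Hz.
Distinct values: {8 Hz, 12 Hz}.

8 Hz, 12 Hz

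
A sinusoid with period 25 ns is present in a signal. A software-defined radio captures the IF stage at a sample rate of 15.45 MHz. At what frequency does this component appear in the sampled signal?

6.35 MHz

T = 25 ns → f = 1/T = 40 MHz.
40 MHz mod fs = 9.1 MHz.
9.1 MHz > fs/2 = 7.725 MHz, folds to fs − 9.1 MHz = 6.35 MHz.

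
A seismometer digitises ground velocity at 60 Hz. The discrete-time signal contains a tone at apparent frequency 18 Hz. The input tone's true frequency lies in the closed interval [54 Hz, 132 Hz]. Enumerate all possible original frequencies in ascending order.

Frequencies that alias to 18 Hz are k·fs ± 18 Hz for integer k ≥ 0.
k=0: 18 Hz.
k=1: 42 Hz, 78 Hz.
k=2: 102 Hz, 138 Hz.
k=3: 162 Hz, 198 Hz.
Within [54 Hz, 132 Hz]: 78 Hz, 102 Hz.

78 Hz, 102 Hz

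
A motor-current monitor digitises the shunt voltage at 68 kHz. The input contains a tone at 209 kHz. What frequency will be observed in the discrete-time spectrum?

5 kHz

209 kHz mod fs = 5 kHz.
5 kHz ≤ fs/2 = 34 kHz, appears at 5 kHz.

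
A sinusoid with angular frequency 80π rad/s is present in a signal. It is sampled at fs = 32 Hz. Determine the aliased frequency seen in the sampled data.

ω = 80π rad/s → f = ω/(2π) = 40 Hz.
40 Hz mod fs = 8 Hz.
8 Hz ≤ fs/2 = 16 Hz, appears at 8 Hz.

8 Hz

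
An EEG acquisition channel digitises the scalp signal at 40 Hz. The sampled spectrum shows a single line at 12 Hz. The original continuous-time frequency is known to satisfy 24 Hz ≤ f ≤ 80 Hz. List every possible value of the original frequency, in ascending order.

Frequencies that alias to 12 Hz are k·fs ± 12 Hz for integer k ≥ 0.
k=0: 12 Hz.
k=1: 28 Hz, 52 Hz.
k=2: 68 Hz, 92 Hz.
k=3: 108 Hz, 132 Hz.
Within [24 Hz, 80 Hz]: 28 Hz, 52 Hz, 68 Hz.

28 Hz, 52 Hz, 68 Hz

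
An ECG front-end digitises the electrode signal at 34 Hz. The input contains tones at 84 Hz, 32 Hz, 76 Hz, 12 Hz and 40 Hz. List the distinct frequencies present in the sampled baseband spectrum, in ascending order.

2 Hz, 6 Hz, 8 Hz, 12 Hz, 16 Hz

fs/2 = 17 Hz.
84 Hz mod fs = 16 Hz.
16 Hz ≤ fs/2 = 17 Hz, appears at 16 Hz.
32 Hz > fs/2 = 17 Hz, folds to fs − 32 Hz = 2 Hz.
76 Hz mod fs = 8 Hz.
8 Hz ≤ fs/2 = 17 Hz, appears at 8 Hz.
12 Hz ≤ fs/2 = 17 Hz, passes unchanged.
40 Hz mod fs = 6 Hz.
6 Hz ≤ fs/2 = 17 Hz, appears at 6 Hz.
Distinct values: {2 Hz, 6 Hz, 8 Hz, 12 Hz, 16 Hz}.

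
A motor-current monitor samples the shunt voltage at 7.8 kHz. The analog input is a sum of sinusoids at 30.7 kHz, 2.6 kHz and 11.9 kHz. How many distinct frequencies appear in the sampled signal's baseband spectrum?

fs/2 = 3.9 kHz.
30.7 kHz mod fs = 7.3 kHz.
7.3 kHz > fs/2 = 3.9 kHz, folds to fs − 7.3 kHz = 0.5 kHz.
2.6 kHz ≤ fs/2 = 3.9 kHz, passes unchanged.
11.9 kHz mod fs = 4.1 kHz.
4.1 kHz > fs/2 = 3.9 kHz, folds to fs − 4.1 kHz = 3.7 kHz.
Distinct values: {0.5 kHz, 2.6 kHz, 3.7 kHz} → 3.

3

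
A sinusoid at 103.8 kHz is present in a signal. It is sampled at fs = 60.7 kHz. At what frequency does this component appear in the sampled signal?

17.6 kHz

103.8 kHz mod fs = 43.1 kHz.
43.1 kHz > fs/2 = 30.35 kHz, folds to fs − 43.1 kHz = 17.6 kHz.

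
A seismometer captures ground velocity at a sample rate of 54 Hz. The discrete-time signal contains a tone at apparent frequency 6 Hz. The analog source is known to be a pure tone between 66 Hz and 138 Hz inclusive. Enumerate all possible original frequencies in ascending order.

102 Hz, 114 Hz

Frequencies that alias to 6 Hz are k·fs ± 6 Hz for integer k ≥ 0.
k=0: 6 Hz.
k=1: 48 Hz, 60 Hz.
k=2: 102 Hz, 114 Hz.
k=3: 156 Hz, 168 Hz.
Within [66 Hz, 138 Hz]: 102 Hz, 114 Hz.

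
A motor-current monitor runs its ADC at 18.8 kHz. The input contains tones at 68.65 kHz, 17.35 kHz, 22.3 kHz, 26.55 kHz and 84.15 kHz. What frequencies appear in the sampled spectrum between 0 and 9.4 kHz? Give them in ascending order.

fs/2 = 9.4 kHz.
68.65 kHz mod fs = 12.25 kHz.
12.25 kHz > fs/2 = 9.4 kHz, folds to fs − 12.25 kHz = 6.55 kHz.
17.35 kHz > fs/2 = 9.4 kHz, folds to fs − 17.35 kHz = 1.45 kHz.
22.3 kHz mod fs = 3.5 kHz.
3.5 kHz ≤ fs/2 = 9.4 kHz, appears at 3.5 kHz.
26.55 kHz mod fs = 7.75 kHz.
7.75 kHz ≤ fs/2 = 9.4 kHz, appears at 7.75 kHz.
84.15 kHz mod fs = 8.95 kHz.
8.95 kHz ≤ fs/2 = 9.4 kHz, appears at 8.95 kHz.
Distinct values: {1.45 kHz, 3.5 kHz, 6.55 kHz, 7.75 kHz, 8.95 kHz}.

1.45 kHz, 3.5 kHz, 6.55 kHz, 7.75 kHz, 8.95 kHz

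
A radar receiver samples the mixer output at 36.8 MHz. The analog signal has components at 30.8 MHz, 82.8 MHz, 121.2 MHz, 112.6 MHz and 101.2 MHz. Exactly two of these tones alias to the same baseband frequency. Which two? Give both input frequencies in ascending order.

82.8 MHz, 101.2 MHz

fs/2 = 18.4 MHz.
30.8 MHz > fs/2 = 18.4 MHz, folds to fs − 30.8 MHz = 6 MHz.
82.8 MHz mod fs = 9.2 MHz.
9.2 MHz ≤ fs/2 = 18.4 MHz, appears at 9.2 MHz.
121.2 MHz mod fs = 10.8 MHz.
10.8 MHz ≤ fs/2 = 18.4 MHz, appears at 10.8 MHz.
112.6 MHz mod fs = 2.2 MHz.
2.2 MHz ≤ fs/2 = 18.4 MHz, appears at 2.2 MHz.
101.2 MHz mod fs = 27.6 MHz.
27.6 MHz > fs/2 = 18.4 MHz, folds to fs − 27.6 MHz = 9.2 MHz.
82.8 MHz and 101.2 MHz both map to 9.2 MHz.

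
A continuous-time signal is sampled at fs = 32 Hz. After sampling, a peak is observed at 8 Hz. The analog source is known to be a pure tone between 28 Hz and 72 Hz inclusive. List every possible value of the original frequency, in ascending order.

Frequencies that alias to 8 Hz are k·fs ± 8 Hz for integer k ≥ 0.
k=0: 8 Hz.
k=1: 24 Hz, 40 Hz.
k=2: 56 Hz, 72 Hz.
k=3: 88 Hz, 104 Hz.
Within [28 Hz, 72 Hz]: 40 Hz, 56 Hz, 72 Hz.

40 Hz, 56 Hz, 72 Hz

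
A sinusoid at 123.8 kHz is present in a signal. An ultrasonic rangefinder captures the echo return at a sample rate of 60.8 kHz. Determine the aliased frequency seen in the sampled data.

123.8 kHz mod fs = 2.2 kHz.
2.2 kHz ≤ fs/2 = 30.4 kHz, appears at 2.2 kHz.

2.2 kHz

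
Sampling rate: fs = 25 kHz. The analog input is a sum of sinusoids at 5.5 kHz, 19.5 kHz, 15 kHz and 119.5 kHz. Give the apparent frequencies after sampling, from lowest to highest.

5.5 kHz, 10 kHz

fs/2 = 12.5 kHz.
5.5 kHz ≤ fs/2 = 12.5 kHz, passes unchanged.
19.5 kHz > fs/2 = 12.5 kHz, folds to fs − 19.5 kHz = 5.5 kHz.
15 kHz > fs/2 = 12.5 kHz, folds to fs − 15 kHz = 10 kHz.
119.5 kHz mod fs = 19.5 kHz.
19.5 kHz > fs/2 = 12.5 kHz, folds to fs − 19.5 kHz = 5.5 kHz.
Distinct values: {5.5 kHz, 10 kHz}.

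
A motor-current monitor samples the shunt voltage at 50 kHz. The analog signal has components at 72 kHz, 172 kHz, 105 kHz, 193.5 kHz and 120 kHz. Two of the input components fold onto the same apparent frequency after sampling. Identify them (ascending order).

fs/2 = 25 kHz.
72 kHz mod fs = 22 kHz.
22 kHz ≤ fs/2 = 25 kHz, appears at 22 kHz.
172 kHz mod fs = 22 kHz.
22 kHz ≤ fs/2 = 25 kHz, appears at 22 kHz.
105 kHz mod fs = 5 kHz.
5 kHz ≤ fs/2 = 25 kHz, appears at 5 kHz.
193.5 kHz mod fs = 43.5 kHz.
43.5 kHz > fs/2 = 25 kHz, folds to fs − 43.5 kHz = 6.5 kHz.
120 kHz mod fs = 20 kHz.
20 kHz ≤ fs/2 = 25 kHz, appears at 20 kHz.
72 kHz and 172 kHz both map to 22 kHz.

72 kHz, 172 kHz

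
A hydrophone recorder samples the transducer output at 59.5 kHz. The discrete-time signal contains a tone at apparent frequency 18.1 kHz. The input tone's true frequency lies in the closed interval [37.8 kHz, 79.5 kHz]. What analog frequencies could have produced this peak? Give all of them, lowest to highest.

41.4 kHz, 77.6 kHz

Frequencies that alias to 18.1 kHz are k·fs ± 18.1 kHz for integer k ≥ 0.
k=0: 18.1 kHz.
k=1: 41.4 kHz, 77.6 kHz.
k=2: 100.9 kHz, 137.1 kHz.
Within [37.8 kHz, 79.5 kHz]: 41.4 kHz, 77.6 kHz.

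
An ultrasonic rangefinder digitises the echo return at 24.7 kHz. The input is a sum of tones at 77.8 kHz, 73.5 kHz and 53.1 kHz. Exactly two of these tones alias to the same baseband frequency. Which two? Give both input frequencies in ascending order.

fs/2 = 12.35 kHz.
77.8 kHz mod fs = 3.7 kHz.
3.7 kHz ≤ fs/2 = 12.35 kHz, appears at 3.7 kHz.
73.5 kHz mod fs = 24.1 kHz.
24.1 kHz > fs/2 = 12.35 kHz, folds to fs − 24.1 kHz = 0.6 kHz.
53.1 kHz mod fs = 3.7 kHz.
3.7 kHz ≤ fs/2 = 12.35 kHz, appears at 3.7 kHz.
53.1 kHz and 77.8 kHz both map to 3.7 kHz.

53.1 kHz, 77.8 kHz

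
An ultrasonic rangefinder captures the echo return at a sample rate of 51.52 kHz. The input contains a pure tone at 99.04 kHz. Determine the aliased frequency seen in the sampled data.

99.04 kHz mod fs = 47.52 kHz.
47.52 kHz > fs/2 = 25.76 kHz, folds to fs − 47.52 kHz = 4 kHz.

4 kHz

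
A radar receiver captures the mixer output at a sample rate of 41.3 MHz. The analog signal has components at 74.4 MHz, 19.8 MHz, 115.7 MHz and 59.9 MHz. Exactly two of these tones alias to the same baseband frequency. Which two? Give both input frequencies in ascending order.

fs/2 = 20.65 MHz.
74.4 MHz mod fs = 33.1 MHz.
33.1 MHz > fs/2 = 20.65 MHz, folds to fs − 33.1 MHz = 8.2 MHz.
19.8 MHz ≤ fs/2 = 20.65 MHz, passes unchanged.
115.7 MHz mod fs = 33.1 MHz.
33.1 MHz > fs/2 = 20.65 MHz, folds to fs − 33.1 MHz = 8.2 MHz.
59.9 MHz mod fs = 18.6 MHz.
18.6 MHz ≤ fs/2 = 20.65 MHz, appears at 18.6 MHz.
74.4 MHz and 115.7 MHz both map to 8.2 MHz.

74.4 MHz, 115.7 MHz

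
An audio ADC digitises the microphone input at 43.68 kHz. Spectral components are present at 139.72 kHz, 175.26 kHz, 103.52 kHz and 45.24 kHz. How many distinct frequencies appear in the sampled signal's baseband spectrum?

fs/2 = 21.84 kHz.
139.72 kHz mod fs = 8.68 kHz.
8.68 kHz ≤ fs/2 = 21.84 kHz, appears at 8.68 kHz.
175.26 kHz mod fs = 0.54 kHz.
0.54 kHz ≤ fs/2 = 21.84 kHz, appears at 0.54 kHz.
103.52 kHz mod fs = 16.16 kHz.
16.16 kHz ≤ fs/2 = 21.84 kHz, appears at 16.16 kHz.
45.24 kHz mod fs = 1.56 kHz.
1.56 kHz ≤ fs/2 = 21.84 kHz, appears at 1.56 kHz.
Distinct values: {0.54 kHz, 1.56 kHz, 8.68 kHz, 16.16 kHz} → 4.

4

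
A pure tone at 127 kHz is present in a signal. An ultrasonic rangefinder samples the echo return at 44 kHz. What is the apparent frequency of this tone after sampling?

5 kHz

127 kHz mod fs = 39 kHz.
39 kHz > fs/2 = 22 kHz, folds to fs − 39 kHz = 5 kHz.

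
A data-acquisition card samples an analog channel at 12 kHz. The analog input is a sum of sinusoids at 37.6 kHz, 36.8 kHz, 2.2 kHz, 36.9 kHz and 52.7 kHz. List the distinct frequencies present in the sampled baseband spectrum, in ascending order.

0.8 kHz, 0.9 kHz, 1.6 kHz, 2.2 kHz, 4.7 kHz

fs/2 = 6 kHz.
37.6 kHz mod fs = 1.6 kHz.
1.6 kHz ≤ fs/2 = 6 kHz, appears at 1.6 kHz.
36.8 kHz mod fs = 0.8 kHz.
0.8 kHz ≤ fs/2 = 6 kHz, appears at 0.8 kHz.
2.2 kHz ≤ fs/2 = 6 kHz, passes unchanged.
36.9 kHz mod fs = 0.9 kHz.
0.9 kHz ≤ fs/2 = 6 kHz, appears at 0.9 kHz.
52.7 kHz mod fs = 4.7 kHz.
4.7 kHz ≤ fs/2 = 6 kHz, appears at 4.7 kHz.
Distinct values: {0.8 kHz, 0.9 kHz, 1.6 kHz, 2.2 kHz, 4.7 kHz}.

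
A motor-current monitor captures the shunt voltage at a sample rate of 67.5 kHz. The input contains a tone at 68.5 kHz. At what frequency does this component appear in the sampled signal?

68.5 kHz mod fs = 1 kHz.
1 kHz ≤ fs/2 = 33.75 kHz, appears at 1 kHz.

1 kHz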